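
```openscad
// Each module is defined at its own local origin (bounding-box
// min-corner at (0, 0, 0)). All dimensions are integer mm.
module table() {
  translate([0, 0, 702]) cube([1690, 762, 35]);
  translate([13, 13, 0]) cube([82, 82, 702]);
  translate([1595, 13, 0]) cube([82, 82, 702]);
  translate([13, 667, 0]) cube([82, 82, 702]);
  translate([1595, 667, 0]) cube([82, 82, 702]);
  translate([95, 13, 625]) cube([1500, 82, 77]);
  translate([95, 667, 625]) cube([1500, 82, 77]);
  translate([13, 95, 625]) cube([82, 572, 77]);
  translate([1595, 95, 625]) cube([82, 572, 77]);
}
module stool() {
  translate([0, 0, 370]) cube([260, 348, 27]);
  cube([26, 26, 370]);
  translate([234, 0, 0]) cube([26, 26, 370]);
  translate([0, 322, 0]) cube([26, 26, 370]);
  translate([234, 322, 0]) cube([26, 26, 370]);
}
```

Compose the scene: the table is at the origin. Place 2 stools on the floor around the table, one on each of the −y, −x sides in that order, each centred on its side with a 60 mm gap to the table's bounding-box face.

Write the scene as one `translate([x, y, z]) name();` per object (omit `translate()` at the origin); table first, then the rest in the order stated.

table();
translate([715, -408, 0]) stool();
translate([-320, 207, 0]) stool();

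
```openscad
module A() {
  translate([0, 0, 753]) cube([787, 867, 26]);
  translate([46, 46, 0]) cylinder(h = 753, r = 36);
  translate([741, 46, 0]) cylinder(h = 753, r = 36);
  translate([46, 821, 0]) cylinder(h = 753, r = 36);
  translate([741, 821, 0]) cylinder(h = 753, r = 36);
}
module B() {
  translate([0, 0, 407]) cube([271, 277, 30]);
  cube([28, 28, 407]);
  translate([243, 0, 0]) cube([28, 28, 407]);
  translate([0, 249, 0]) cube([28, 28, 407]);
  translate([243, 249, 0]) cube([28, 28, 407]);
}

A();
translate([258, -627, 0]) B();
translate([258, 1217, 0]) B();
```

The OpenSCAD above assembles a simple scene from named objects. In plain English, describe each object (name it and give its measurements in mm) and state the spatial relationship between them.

A is a rectangular dining table. The top is 787×867×26 mm with its upper surface at z = 779 mm. It stands on four round legs of 72 mm diameter, each leg's bounding box inset 10 mm from the nearest pair of top edges, running from the floor to the underside of the top.

B is a simple wooden stool: a rectangular seat 271 mm (x) by 277 mm (y), 30 mm thick, top face at z = 437 mm, on four square legs, each 28×28 mm in cross-section. The legs rest on z = 0, each flush with a corner of the seat.

Two stools sit around the table at the −y, +y sides.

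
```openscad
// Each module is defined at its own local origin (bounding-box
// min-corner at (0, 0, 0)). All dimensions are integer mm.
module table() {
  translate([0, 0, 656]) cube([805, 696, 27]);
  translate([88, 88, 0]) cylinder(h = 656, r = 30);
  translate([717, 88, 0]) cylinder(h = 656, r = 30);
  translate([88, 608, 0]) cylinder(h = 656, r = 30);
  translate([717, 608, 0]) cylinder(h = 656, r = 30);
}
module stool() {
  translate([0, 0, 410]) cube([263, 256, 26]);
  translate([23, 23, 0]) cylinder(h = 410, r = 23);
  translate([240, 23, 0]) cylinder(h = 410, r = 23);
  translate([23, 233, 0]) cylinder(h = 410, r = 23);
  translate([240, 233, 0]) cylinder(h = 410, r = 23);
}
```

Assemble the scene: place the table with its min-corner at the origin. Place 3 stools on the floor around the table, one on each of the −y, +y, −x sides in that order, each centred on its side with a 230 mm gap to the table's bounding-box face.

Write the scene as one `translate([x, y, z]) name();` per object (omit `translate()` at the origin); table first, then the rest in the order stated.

table();
translate([271, -486, 0]) stool();
translate([271, 926, 0]) stool();
translate([-493, 220, 0]) stool();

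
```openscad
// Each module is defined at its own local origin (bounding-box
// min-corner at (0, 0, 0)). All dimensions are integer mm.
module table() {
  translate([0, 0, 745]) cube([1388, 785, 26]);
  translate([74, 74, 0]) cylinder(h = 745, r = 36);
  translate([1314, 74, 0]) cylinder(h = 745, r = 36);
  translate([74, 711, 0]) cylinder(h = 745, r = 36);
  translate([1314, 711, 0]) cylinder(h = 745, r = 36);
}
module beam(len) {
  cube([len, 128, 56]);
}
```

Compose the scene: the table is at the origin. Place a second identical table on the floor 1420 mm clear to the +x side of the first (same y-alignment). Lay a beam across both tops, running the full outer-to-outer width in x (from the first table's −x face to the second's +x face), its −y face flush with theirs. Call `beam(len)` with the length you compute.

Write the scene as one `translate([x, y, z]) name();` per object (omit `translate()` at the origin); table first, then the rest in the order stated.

table();
translate([2808, 0, 0]) table();
translate([0, 0, 771]) beam(4196);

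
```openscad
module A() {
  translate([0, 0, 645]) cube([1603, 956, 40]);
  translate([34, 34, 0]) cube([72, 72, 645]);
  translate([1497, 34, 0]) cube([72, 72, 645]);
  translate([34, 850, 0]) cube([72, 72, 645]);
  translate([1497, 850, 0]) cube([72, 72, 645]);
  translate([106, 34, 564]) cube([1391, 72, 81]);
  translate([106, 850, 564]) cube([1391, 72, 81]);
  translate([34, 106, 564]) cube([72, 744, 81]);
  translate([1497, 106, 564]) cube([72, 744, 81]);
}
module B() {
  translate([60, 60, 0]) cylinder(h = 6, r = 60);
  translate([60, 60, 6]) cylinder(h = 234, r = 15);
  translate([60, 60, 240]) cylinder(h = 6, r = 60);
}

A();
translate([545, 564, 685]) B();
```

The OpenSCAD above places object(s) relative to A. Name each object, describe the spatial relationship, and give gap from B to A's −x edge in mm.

A is a table. B is a spool. The spool is on top of the table. The gap from the spool to the table's −x edge is 545 mm.

The spool's min-x is at 545; the table's min-x is 0; gap = 545 mm.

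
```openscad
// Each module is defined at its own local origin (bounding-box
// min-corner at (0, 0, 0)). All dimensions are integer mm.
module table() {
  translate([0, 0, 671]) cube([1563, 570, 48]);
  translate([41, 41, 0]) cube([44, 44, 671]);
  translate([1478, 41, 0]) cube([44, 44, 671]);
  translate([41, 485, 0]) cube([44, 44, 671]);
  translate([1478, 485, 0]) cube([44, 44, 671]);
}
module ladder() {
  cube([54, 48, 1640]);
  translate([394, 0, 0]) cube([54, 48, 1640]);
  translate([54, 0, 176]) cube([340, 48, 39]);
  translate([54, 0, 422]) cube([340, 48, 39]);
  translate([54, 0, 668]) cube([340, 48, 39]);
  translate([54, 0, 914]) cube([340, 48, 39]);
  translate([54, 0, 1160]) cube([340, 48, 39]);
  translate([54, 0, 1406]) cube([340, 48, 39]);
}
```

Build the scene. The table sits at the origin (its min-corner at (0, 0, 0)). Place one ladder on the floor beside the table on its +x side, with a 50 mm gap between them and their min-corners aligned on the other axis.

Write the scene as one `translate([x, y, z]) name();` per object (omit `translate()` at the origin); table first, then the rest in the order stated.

table();
translate([1613, 0, 0]) ladder();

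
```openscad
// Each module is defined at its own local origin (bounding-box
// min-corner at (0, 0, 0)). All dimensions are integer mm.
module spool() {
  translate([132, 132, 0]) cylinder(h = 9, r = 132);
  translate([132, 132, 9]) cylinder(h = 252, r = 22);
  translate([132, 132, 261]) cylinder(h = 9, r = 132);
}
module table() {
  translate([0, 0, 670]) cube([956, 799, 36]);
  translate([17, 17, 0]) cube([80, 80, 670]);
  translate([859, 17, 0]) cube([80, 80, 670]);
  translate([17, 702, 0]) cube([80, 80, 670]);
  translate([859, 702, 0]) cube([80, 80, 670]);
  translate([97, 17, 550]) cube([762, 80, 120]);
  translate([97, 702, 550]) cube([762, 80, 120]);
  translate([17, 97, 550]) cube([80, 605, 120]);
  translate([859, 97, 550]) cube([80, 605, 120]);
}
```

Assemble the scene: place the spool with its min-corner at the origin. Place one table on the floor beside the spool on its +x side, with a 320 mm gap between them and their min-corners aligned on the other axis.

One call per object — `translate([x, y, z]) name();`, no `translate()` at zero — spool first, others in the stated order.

spool();
translate([584, 0, 0]) table();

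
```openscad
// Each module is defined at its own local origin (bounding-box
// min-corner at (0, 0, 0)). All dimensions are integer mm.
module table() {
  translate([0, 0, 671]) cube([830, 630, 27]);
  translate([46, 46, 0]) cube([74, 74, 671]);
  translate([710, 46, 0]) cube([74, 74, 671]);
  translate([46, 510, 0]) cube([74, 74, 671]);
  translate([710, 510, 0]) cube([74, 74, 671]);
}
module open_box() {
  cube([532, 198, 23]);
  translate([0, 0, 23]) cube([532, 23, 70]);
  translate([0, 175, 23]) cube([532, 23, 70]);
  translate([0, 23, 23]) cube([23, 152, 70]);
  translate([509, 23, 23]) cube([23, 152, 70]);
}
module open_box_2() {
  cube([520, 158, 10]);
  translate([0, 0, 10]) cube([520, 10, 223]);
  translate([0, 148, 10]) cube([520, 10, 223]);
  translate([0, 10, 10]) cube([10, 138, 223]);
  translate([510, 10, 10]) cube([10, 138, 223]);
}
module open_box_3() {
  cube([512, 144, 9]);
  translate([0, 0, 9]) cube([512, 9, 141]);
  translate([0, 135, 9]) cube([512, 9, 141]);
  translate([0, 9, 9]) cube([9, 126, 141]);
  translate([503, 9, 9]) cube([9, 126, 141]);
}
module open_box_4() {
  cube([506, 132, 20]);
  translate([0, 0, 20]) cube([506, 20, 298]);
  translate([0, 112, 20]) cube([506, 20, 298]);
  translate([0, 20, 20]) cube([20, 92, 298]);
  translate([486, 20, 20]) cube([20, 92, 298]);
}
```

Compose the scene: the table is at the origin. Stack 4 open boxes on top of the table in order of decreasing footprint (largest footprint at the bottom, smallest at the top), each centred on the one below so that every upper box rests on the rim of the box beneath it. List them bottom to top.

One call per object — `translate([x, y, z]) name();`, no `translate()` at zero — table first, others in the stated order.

table();
translate([149, 216, 698]) open_box();
translate([155, 236, 791]) open_box_2();
translate([159, 243, 1024]) open_box_3();
translate([162, 249, 1174]) open_box_4();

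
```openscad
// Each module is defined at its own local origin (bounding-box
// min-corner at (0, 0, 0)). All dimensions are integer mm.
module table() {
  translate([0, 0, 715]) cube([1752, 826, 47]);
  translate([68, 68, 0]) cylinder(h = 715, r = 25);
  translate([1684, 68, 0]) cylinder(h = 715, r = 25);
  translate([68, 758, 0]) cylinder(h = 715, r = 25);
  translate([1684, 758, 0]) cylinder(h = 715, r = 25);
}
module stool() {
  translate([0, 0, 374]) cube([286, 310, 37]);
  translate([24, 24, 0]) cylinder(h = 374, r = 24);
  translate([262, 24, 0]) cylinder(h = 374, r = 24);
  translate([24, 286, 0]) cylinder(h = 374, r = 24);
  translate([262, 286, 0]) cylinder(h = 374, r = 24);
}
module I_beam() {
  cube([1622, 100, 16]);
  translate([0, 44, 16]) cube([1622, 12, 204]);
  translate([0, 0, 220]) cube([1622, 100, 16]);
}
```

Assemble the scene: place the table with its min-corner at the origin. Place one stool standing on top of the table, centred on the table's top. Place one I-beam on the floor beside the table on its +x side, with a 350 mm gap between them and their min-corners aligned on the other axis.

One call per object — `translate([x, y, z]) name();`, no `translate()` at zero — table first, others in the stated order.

table();
translate([733, 258, 762]) stool();
translate([2102, 0, 0]) I_beam();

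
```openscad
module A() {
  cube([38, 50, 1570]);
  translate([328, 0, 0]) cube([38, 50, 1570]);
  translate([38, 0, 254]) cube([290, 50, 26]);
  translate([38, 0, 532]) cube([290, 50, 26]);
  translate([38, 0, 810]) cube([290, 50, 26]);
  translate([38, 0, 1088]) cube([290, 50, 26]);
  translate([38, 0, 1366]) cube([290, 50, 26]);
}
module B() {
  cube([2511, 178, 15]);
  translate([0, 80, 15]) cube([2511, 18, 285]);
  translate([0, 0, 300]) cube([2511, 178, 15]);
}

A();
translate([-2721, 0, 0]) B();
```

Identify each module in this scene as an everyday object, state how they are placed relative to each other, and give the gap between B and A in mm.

A is a ladder. B is an I-beam. The I-beam is on the floor beside the ladder on its −x side. The gap between the I-beam and the ladder is 210 mm.

The I-beam's nearest face is 210 mm from the ladder's −x face.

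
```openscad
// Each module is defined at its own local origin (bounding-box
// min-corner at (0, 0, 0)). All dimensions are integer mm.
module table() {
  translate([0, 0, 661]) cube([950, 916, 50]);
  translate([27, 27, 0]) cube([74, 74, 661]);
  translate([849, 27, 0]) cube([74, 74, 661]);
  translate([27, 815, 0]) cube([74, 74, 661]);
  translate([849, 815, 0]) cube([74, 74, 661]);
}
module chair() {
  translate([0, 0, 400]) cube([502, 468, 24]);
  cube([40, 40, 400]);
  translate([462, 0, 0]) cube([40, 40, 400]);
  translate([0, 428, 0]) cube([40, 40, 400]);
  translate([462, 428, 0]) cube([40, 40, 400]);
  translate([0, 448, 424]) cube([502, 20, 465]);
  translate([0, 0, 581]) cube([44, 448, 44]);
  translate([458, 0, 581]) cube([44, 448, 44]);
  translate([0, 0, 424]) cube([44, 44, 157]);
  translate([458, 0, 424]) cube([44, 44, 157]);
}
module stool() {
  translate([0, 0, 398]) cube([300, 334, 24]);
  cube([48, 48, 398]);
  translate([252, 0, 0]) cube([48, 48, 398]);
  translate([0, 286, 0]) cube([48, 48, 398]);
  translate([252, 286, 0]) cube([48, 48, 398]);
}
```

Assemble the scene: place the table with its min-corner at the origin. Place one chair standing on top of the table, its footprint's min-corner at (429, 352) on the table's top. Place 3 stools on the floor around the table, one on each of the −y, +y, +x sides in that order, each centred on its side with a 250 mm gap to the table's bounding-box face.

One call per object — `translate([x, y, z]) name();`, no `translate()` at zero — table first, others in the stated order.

table();
translate([429, 352, 711]) chair();
translate([325, -584, 0]) stool();
translate([325, 1166, 0]) stool();
translate([1200, 291, 0]) stool();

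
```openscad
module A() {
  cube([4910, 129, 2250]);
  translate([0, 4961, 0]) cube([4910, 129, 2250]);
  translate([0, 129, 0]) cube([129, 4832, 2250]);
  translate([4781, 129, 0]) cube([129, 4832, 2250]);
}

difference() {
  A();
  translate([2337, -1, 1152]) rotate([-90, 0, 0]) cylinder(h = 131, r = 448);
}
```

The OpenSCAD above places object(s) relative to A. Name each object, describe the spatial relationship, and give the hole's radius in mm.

A is a house frame. The house frame has a circular hole through its front wall. The hole's radius is 448 mm.

The subtracted cylinder has r = 448 mm.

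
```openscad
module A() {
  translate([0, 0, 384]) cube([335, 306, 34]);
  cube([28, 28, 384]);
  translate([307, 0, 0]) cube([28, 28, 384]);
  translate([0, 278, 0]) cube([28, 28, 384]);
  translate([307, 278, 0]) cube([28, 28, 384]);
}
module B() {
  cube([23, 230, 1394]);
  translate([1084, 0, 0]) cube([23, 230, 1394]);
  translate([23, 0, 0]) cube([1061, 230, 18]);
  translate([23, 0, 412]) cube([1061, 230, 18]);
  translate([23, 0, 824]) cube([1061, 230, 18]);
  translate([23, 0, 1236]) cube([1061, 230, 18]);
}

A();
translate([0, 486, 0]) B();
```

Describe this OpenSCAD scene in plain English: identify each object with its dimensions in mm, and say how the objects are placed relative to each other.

A is a four-legged stool. The seat is 335×306 mm, 34 mm thick, top at z = 418 mm. It stands on four square legs, each 28×28 mm in cross-section, from z = 0 to the seat underside, each flush with a corner of the seat.

B is a bookshelf 1107 mm wide overall, 230 mm deep and 1394 mm tall. The two sides are 23 mm thick vertical panels. 4 horizontal shelves of 18 mm thickness span between the inner faces of the sides; the lowest shelf sits on the floor and shelves are stacked with a clear vertical gap of 394 mm between each pair.

The bookshelf is on the floor beside the stool on its +y side.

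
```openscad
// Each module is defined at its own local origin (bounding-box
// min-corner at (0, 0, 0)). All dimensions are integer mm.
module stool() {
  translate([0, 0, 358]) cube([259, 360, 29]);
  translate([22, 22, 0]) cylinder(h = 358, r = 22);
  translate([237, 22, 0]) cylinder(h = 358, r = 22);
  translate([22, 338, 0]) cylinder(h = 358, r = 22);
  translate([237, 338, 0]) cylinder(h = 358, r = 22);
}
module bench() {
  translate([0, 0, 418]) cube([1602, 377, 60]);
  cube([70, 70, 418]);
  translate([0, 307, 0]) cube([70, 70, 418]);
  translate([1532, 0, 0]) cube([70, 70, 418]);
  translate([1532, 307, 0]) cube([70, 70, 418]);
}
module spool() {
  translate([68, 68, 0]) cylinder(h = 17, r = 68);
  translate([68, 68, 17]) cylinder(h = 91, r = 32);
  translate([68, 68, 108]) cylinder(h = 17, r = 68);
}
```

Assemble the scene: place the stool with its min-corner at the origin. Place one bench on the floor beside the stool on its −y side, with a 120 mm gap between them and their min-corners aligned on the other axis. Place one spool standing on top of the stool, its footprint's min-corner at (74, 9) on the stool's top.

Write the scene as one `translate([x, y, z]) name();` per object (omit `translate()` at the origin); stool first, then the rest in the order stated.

stool();
translate([0, -497, 0]) bench();
translate([74, 9, 387]) spool();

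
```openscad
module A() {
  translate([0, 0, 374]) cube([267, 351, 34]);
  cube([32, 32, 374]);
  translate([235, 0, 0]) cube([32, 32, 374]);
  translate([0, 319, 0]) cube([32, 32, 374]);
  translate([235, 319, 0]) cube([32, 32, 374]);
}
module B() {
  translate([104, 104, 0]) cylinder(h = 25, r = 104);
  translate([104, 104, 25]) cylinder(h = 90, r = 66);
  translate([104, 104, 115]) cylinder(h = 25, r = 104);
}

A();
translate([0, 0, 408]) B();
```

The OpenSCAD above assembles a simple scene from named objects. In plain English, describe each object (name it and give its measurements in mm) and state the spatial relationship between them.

A is a simple wooden stool: a rectangular seat 267 mm (x) by 351 mm (y), 34 mm thick, top face at z = 408 mm, on four square legs, each 32×32 mm in cross-section. The legs rest on z = 0, each flush with a corner of the seat.

B is a spool: two coaxial disc flanges of radius 104 mm and thickness 25 mm, joined by a core cylinder of radius 66 mm and height 90 mm. The lower flange rests on z = 0 and the three cylinders share a vertical axis.

The spool is on top of the stool.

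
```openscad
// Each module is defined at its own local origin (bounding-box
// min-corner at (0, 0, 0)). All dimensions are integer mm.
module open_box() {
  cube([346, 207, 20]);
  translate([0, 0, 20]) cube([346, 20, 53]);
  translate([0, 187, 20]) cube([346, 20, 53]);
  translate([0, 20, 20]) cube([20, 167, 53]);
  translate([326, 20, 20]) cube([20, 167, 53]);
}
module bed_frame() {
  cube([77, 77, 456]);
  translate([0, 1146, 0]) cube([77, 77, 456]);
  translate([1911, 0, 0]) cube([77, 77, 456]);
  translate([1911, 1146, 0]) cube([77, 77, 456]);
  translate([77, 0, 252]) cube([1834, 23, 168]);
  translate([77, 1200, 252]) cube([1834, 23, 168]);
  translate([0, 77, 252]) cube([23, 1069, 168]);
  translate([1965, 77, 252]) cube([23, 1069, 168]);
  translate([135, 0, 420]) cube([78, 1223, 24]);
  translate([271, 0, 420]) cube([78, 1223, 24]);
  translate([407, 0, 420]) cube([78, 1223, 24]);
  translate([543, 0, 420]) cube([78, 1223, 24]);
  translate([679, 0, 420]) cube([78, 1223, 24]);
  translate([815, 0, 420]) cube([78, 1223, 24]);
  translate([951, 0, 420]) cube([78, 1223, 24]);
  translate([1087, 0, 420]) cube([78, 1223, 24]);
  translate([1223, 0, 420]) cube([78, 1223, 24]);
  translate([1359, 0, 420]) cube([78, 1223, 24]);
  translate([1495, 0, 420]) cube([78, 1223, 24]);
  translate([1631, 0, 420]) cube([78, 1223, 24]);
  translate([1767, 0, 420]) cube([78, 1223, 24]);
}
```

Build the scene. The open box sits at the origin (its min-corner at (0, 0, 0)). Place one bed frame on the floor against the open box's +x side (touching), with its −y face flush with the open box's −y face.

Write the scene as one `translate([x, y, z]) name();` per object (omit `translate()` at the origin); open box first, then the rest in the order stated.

open_box();
translate([346, 0, 0]) bed_frame();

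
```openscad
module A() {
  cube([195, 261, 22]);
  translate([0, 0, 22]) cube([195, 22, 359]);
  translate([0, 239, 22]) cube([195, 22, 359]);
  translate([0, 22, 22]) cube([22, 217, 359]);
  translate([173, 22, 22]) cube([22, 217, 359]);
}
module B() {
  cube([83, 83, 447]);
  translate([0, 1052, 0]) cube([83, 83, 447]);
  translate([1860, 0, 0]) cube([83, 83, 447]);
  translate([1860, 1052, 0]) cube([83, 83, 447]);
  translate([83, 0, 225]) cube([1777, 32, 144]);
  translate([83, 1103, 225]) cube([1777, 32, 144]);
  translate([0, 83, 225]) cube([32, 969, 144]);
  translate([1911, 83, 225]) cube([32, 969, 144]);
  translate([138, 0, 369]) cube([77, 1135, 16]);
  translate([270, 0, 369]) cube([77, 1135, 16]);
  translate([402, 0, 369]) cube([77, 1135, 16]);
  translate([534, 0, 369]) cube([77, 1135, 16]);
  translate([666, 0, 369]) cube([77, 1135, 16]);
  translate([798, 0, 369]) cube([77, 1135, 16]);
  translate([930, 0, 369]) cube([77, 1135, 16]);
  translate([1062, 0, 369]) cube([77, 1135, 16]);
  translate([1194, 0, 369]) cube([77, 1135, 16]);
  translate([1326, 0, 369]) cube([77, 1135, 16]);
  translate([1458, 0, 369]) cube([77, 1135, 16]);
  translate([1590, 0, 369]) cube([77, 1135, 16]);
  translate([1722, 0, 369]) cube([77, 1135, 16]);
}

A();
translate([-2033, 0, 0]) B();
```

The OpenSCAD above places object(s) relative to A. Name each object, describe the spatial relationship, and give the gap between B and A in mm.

The bed frame's nearest face is 90 mm from the open box's −x face.

A is an open box. B is a bed frame. The bed frame is on the floor beside the open box on its −x side. The gap between the bed frame and the open box is 90 mm.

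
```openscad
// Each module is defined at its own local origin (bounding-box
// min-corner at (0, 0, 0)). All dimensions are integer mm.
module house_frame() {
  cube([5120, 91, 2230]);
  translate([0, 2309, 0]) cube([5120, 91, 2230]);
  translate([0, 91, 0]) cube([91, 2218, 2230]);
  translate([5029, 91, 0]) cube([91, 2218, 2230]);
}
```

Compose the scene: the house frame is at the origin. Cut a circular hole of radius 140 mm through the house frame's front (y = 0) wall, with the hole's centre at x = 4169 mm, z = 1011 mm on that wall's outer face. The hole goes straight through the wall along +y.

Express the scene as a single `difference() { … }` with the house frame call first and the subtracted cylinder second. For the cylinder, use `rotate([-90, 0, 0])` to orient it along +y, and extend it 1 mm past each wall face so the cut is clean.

difference() {
  house_frame();
  translate([4169, -1, 1011]) rotate([-90, 0, 0]) cylinder(h = 93, r = 140);
}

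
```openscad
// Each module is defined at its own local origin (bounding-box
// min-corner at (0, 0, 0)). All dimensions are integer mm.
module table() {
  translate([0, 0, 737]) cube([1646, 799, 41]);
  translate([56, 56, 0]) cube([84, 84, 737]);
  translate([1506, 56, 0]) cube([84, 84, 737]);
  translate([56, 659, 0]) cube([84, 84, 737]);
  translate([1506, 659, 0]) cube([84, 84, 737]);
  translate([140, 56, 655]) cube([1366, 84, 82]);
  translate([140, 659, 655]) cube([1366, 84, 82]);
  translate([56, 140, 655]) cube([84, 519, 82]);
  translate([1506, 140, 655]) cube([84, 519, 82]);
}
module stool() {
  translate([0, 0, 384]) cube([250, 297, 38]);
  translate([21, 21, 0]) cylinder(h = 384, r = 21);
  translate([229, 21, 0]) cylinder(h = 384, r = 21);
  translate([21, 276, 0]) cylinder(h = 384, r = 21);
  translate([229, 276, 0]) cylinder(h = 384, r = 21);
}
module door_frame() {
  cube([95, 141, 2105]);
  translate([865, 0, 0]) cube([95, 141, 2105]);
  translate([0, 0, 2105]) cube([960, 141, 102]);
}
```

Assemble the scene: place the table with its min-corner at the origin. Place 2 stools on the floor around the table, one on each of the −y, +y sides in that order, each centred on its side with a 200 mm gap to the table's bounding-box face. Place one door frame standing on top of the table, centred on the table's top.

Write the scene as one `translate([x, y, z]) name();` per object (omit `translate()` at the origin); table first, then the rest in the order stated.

table();
translate([698, -497, 0]) stool();
translate([698, 999, 0]) stool();
translate([343, 329, 778]) door_frame();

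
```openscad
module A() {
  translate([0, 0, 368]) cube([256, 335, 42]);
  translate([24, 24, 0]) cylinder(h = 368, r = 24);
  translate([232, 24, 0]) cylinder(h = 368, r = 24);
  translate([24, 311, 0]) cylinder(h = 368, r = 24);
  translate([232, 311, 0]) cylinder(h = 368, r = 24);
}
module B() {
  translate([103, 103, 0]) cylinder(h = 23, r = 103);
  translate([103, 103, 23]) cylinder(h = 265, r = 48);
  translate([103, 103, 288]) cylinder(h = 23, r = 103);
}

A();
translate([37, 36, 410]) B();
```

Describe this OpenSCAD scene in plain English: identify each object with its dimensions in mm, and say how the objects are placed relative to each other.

A is a simple wooden stool: a rectangular seat 256 mm (x) by 335 mm (y), 42 mm thick, top face at z = 410 mm, on four round legs, each 48 mm in diameter. The legs rest on z = 0, each leg's axis is inset half a diameter from the nearest pair of seat edges (so the leg's bounding box is flush with the corner).

B is a spool: two coaxial disc flanges of radius 103 mm and thickness 23 mm, joined by a core cylinder of radius 48 mm and height 265 mm. The lower flange rests on z = 0 and the three cylinders share a vertical axis.

The spool is on top of the stool.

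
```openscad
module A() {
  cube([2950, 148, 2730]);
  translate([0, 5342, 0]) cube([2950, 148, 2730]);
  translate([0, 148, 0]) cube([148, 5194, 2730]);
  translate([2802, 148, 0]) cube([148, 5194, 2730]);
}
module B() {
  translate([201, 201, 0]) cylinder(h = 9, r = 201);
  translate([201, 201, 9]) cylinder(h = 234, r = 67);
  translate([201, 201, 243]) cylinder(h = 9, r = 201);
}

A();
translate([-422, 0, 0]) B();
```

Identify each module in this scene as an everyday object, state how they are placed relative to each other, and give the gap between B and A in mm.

The spool's nearest face is 20 mm from the house frame's −x face.

A is a house frame. B is a spool. The spool is on the floor beside the house frame on its −x side. The gap between the spool and the house frame is 20 mm.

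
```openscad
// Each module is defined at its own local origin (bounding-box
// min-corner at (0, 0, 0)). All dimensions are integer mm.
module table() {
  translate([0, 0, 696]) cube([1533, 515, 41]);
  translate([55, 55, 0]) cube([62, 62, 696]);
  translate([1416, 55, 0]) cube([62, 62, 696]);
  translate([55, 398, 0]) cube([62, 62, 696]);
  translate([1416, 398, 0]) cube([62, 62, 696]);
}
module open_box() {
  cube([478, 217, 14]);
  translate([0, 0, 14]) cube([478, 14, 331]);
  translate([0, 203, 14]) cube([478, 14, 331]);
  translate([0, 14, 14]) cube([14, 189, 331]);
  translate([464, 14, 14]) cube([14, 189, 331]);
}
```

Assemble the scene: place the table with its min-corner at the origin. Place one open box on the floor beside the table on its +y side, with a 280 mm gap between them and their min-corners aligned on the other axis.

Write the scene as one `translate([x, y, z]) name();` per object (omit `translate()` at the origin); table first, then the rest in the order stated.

table();
translate([0, 795, 0]) open_box();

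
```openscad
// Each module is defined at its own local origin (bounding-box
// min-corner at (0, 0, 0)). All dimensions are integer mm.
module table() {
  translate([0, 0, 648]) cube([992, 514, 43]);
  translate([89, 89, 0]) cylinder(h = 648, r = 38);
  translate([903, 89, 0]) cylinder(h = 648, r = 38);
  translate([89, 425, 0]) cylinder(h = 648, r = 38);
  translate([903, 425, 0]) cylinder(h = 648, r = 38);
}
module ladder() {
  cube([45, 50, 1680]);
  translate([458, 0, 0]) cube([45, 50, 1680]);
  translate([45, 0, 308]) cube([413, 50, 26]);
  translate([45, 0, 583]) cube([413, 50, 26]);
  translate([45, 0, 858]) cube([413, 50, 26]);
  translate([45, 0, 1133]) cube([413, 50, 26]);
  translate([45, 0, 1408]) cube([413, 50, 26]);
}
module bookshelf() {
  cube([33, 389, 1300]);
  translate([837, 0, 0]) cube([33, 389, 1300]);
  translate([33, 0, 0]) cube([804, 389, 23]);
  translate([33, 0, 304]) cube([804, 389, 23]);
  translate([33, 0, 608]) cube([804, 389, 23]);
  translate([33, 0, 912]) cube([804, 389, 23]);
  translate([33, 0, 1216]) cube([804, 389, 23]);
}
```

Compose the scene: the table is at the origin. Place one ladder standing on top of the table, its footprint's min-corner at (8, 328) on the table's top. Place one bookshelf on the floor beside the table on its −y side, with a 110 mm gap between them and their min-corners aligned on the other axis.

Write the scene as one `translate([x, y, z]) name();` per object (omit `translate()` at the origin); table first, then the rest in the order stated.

table();
translate([8, 328, 691]) ladder();
translate([0, -499, 0]) bookshelf();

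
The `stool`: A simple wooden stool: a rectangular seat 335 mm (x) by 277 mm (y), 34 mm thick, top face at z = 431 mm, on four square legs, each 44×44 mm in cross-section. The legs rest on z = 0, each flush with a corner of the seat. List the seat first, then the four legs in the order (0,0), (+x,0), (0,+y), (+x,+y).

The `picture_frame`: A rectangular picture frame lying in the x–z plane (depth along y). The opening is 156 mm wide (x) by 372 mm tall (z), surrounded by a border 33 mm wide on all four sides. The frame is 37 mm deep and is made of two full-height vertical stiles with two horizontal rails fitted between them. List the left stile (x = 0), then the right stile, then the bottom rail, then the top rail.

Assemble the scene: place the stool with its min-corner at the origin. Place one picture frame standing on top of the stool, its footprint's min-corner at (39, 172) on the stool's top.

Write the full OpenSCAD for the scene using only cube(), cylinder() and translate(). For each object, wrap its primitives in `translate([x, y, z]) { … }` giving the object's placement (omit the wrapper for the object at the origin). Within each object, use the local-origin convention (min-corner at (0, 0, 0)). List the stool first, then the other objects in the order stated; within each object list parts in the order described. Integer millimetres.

translate([0, 0, 397]) cube([335, 277, 34]);
cube([44, 44, 397]);
translate([291, 0, 0]) cube([44, 44, 397]);
translate([0, 233, 0]) cube([44, 44, 397]);
translate([291, 233, 0]) cube([44, 44, 397]);
translate([39, 172, 431]) {
  cube([33, 37, 438]);
  translate([189, 0, 0]) cube([33, 37, 438]);
  translate([33, 0, 0]) cube([156, 37, 33]);
  translate([33, 0, 405]) cube([156, 37, 33]);
}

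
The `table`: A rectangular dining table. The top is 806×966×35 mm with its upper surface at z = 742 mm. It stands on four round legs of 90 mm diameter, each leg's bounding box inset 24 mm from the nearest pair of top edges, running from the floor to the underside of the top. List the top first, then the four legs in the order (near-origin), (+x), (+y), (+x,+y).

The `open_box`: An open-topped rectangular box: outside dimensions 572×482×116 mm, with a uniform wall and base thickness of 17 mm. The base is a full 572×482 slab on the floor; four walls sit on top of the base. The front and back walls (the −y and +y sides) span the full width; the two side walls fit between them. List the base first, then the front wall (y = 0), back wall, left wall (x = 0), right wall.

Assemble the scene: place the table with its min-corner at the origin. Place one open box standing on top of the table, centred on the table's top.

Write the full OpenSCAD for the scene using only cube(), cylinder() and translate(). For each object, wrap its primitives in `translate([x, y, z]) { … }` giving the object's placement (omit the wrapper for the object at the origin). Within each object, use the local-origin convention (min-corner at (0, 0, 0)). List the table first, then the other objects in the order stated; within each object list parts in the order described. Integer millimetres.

translate([0, 0, 707]) cube([806, 966, 35]);
translate([69, 69, 0]) cylinder(h = 707, r = 45);
translate([737, 69, 0]) cylinder(h = 707, r = 45);
translate([69, 897, 0]) cylinder(h = 707, r = 45);
translate([737, 897, 0]) cylinder(h = 707, r = 45);
translate([117, 242, 742]) {
  cube([572, 482, 17]);
  translate([0, 0, 17]) cube([572, 17, 99]);
  translate([0, 465, 17]) cube([572, 17, 99]);
  translate([0, 17, 17]) cube([17, 448, 99]);
  translate([555, 17, 17]) cube([17, 448, 99]);
}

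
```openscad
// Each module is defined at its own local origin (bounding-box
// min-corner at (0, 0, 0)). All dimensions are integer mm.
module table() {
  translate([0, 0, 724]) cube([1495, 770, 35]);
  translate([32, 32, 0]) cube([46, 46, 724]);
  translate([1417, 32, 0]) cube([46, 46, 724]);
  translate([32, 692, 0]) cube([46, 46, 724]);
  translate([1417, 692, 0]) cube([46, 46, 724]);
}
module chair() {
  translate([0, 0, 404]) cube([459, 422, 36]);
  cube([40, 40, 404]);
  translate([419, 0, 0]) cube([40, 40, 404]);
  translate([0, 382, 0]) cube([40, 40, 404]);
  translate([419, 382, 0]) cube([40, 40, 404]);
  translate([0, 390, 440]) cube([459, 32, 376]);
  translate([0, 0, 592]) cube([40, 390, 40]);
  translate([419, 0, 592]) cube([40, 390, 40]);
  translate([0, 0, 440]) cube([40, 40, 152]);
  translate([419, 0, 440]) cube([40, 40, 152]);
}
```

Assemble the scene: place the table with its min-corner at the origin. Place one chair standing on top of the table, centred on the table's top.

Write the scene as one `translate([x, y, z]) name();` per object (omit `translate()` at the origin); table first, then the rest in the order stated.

table();
translate([518, 174, 759]) chair();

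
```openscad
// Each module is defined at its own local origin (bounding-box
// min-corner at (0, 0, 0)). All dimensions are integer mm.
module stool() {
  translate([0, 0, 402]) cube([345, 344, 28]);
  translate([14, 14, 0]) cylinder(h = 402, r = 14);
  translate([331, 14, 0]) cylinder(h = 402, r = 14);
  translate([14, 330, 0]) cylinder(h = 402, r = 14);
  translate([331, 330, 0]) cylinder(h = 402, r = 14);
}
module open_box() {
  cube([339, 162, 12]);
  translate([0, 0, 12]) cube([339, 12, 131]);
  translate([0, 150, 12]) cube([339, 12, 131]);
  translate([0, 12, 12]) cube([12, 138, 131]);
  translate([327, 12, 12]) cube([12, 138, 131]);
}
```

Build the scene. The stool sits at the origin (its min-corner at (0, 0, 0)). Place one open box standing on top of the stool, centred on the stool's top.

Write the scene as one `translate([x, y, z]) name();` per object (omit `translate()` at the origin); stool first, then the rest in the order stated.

stool();
translate([3, 91, 430]) open_box();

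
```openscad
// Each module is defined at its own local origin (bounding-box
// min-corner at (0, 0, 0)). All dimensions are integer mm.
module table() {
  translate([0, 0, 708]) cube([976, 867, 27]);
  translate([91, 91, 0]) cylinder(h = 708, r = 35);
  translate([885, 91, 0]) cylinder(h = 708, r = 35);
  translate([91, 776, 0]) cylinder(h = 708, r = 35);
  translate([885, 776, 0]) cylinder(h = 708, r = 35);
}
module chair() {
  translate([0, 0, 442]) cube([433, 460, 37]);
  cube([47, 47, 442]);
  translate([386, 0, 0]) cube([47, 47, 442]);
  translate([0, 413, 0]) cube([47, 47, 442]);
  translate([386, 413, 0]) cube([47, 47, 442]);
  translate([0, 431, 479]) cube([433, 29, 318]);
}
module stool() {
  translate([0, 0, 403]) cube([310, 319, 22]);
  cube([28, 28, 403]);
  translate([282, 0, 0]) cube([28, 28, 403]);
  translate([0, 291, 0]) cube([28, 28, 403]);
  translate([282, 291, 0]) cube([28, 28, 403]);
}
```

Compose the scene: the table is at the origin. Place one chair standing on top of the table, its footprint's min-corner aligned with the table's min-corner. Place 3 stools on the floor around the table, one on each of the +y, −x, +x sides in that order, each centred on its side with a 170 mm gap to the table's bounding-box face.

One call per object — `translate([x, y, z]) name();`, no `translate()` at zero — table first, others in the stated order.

table();
translate([0, 0, 735]) chair();
translate([333, 1037, 0]) stool();
translate([-480, 274, 0]) stool();
translate([1146, 274, 0]) stool();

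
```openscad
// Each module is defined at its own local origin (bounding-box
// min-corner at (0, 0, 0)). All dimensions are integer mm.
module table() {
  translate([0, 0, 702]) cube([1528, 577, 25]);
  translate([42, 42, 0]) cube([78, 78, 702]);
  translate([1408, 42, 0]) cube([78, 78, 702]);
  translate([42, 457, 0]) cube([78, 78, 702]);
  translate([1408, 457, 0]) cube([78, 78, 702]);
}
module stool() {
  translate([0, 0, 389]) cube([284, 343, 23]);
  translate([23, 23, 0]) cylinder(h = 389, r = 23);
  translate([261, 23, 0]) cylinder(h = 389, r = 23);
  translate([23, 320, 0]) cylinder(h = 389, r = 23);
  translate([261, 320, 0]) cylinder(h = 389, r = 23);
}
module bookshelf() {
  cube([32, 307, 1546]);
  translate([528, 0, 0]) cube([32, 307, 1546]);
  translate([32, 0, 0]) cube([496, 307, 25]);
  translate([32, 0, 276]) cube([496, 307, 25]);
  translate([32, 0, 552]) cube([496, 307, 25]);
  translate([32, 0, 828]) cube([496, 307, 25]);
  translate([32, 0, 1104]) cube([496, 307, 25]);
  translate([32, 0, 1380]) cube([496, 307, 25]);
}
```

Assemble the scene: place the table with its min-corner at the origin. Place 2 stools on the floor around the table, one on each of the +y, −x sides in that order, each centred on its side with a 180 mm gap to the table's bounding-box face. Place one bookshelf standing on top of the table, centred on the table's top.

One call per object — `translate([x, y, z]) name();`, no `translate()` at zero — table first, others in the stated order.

table();
translate([622, 757, 0]) stool();
translate([-464, 117, 0]) stool();
translate([484, 135, 727]) bookshelf();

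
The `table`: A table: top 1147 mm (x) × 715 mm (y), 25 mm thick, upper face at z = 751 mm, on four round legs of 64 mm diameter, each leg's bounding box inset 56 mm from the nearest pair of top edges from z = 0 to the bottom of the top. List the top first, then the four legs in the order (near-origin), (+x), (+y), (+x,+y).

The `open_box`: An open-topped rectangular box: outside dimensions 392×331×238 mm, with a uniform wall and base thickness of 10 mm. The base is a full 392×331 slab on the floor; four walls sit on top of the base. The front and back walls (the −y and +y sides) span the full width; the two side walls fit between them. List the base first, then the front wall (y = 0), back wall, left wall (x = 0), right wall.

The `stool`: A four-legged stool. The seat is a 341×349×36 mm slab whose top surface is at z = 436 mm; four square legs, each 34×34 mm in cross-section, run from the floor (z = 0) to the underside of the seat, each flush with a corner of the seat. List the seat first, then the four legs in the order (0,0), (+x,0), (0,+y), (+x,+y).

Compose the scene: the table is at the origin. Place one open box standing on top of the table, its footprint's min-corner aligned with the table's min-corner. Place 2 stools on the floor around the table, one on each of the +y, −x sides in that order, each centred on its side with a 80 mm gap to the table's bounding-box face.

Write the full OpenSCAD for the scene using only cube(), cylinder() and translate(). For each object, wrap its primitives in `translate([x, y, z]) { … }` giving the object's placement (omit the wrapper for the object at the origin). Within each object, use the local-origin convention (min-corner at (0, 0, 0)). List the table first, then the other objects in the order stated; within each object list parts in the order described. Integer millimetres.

translate([0, 0, 726]) cube([1147, 715, 25]);
translate([88, 88, 0]) cylinder(h = 726, r = 32);
translate([1059, 88, 0]) cylinder(h = 726, r = 32);
translate([88, 627, 0]) cylinder(h = 726, r = 32);
translate([1059, 627, 0]) cylinder(h = 726, r = 32);
translate([0, 0, 751]) {
  cube([392, 331, 10]);
  translate([0, 0, 10]) cube([392, 10, 228]);
  translate([0, 321, 10]) cube([392, 10, 228]);
  translate([0, 10, 10]) cube([10, 311, 228]);
  translate([382, 10, 10]) cube([10, 311, 228]);
}
translate([403, 795, 0]) {
  translate([0, 0, 400]) cube([341, 349, 36]);
  cube([34, 34, 400]);
  translate([307, 0, 0]) cube([34, 34, 400]);
  translate([0, 315, 0]) cube([34, 34, 400]);
  translate([307, 315, 0]) cube([34, 34, 400]);
}
translate([-421, 183, 0]) {
  translate([0, 0, 400]) cube([341, 349, 36]);
  cube([34, 34, 400]);
  translate([307, 0, 0]) cube([34, 34, 400]);
  translate([0, 315, 0]) cube([34, 34, 400]);
  translate([307, 315, 0]) cube([34, 34, 400]);
}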